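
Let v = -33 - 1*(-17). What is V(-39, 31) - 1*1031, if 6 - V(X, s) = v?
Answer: -1009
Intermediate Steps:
v = -16 (v = -33 + 17 = -16)
V(X, s) = 22 (V(X, s) = 6 - 1*(-16) = 6 + 16 = 22)
V(-39, 31) - 1*1031 = 22 - 1*1031 = 22 - 1031 = -1009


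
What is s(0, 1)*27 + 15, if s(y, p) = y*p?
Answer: 15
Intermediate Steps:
s(y, p) = p*y
s(0, 1)*27 + 15 = (1*0)*27 + 15 = 0*27 + 15 = 0 + 15 = 15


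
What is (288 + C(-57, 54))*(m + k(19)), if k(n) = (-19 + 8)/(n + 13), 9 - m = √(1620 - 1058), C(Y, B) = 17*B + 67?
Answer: 352621/32 - 1273*√562 ≈ -19159.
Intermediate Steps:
C(Y, B) = 67 + 17*B
m = 9 - √562 (m = 9 - √(1620 - 1058) = 9 - √562 ≈ -14.707)
k(n) = -11/(13 + n)
(288 + C(-57, 54))*(m + k(19)) = (288 + (67 + 17*54))*((9 - √562) - 11/(13 + 19)) = (288 + (67 + 918))*((9 - √562) - 11/32) = (288 + 985)*((9 - √562) - 11*1/32) = 1273*((9 - √562) - 11/32) = 1273*(277/32 - √562) = 352621/32 - 1273*√562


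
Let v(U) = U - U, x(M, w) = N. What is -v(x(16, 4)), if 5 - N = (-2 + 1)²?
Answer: 0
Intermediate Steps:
N = 4 (N = 5 - (-2 + 1)² = 5 - 1*(-1)² = 5 - 1*1 = 5 - 1 = 4)
x(M, w) = 4
v(U) = 0
-v(x(16, 4)) = -1*0 = 0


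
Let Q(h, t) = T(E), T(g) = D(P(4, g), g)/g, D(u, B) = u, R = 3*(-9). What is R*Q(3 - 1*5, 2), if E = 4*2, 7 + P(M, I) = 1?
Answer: 81/4 ≈ 20.250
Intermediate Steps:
P(M, I) = -6 (P(M, I) = -7 + 1 = -6)
R = -27
E = 8
T(g) = -6/g
Q(h, t) = -3/4 (Q(h, t) = -6/8 = -6*1/8 = -3/4)
R*Q(3 - 1*5, 2) = -27*(-3/4) = 81/4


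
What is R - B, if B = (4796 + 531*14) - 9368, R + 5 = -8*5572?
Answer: -47443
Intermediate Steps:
R = -44581 (R = -5 - 8*5572 = -5 - 44576 = -44581)
B = 2862 (B = (4796 + 7434) - 9368 = 12230 - 9368 = 2862)
R - B = -44581 - 1*2862 = -44581 - 2862 = -47443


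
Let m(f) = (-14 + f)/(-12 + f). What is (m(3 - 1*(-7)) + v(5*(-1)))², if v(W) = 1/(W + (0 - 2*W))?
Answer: 121/25 ≈ 4.8400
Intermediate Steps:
v(W) = -1/W (v(W) = 1/(W - 2*W) = 1/(-W) = -1/W)
m(f) = (-14 + f)/(-12 + f)
(m(3 - 1*(-7)) + v(5*(-1)))² = ((-14 + (3 - 1*(-7)))/(-12 + (3 - 1*(-7))) - 1/(5*(-1)))² = ((-14 + (3 + 7))/(-12 + (3 + 7)) - 1/(-5))² = ((-14 + 10)/(-12 + 10) - 1*(-⅕))² = (-4/(-2) + ⅕)² = (-½*(-4) + ⅕)² = (2 + ⅕)² = (11/5)² = 121/25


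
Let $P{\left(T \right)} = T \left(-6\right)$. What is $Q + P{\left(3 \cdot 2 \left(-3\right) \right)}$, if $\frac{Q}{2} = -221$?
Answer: $-334$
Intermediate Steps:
$Q = -442$ ($Q = 2 \left(-221\right) = -442$)
$P{\left(T \right)} = - 6 T$
$Q + P{\left(3 \cdot 2 \left(-3\right) \right)} = -442 - 6 \cdot 3 \cdot 2 \left(-3\right) = -442 - 6 \cdot 6 \left(-3\right) = -442 - -108 = -442 + 108 = -334$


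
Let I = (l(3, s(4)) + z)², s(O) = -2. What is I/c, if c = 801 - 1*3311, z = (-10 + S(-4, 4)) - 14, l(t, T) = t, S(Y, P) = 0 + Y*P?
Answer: -1369/2510 ≈ -0.54542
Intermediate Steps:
S(Y, P) = P*Y (S(Y, P) = 0 + P*Y = P*Y)
z = -40 (z = (-10 + 4*(-4)) - 14 = (-10 - 16) - 14 = -26 - 14 = -40)
c = -2510 (c = 801 - 3311 = -2510)
I = 1369 (I = (3 - 40)² = (-37)² = 1369)
I/c = 1369/(-2510) = 1369*(-1/2510) = -1369/2510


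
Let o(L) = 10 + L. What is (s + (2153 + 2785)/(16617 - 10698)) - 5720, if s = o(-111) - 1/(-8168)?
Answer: -93794669443/16115464 ≈ -5820.2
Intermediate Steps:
s = -824967/8168 (s = (10 - 111) - 1/(-8168) = -101 - 1*(-1/8168) = -101 + 1/8168 = -824967/8168 ≈ -101.00)
(s + (2153 + 2785)/(16617 - 10698)) - 5720 = (-824967/8168 + (2153 + 2785)/(16617 - 10698)) - 5720 = (-824967/8168 + 4938/5919) - 5720 = (-824967/8168 + 4938*(1/5919)) - 5720 = (-824967/8168 + 1646/1973) - 5720 = -1614215363/16115464 - 5720 = -93794669443/16115464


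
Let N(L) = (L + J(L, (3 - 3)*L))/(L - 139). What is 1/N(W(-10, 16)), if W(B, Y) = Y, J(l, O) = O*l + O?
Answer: -123/16 ≈ -7.6875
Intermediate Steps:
J(l, O) = O + O*l
N(L) = L/(-139 + L) (N(L) = (L + ((3 - 3)*L)*(1 + L))/(L - 139) = (L + (0*L)*(1 + L))/(-139 + L) = (L + 0*(1 + L))/(-139 + L) = (L + 0)/(-139 + L) = L/(-139 + L))
1/N(W(-10, 16)) = 1/(16/(-139 + 16)) = 1/(16/(-123)) = 1/(16*(-1/123)) = 1/(-16/123) = -123/16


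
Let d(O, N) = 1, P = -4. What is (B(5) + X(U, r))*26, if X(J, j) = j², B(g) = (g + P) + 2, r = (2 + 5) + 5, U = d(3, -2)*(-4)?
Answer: 3822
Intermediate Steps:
U = -4 (U = 1*(-4) = -4)
r = 12 (r = 7 + 5 = 12)
B(g) = -2 + g (B(g) = (g - 4) + 2 = (-4 + g) + 2 = -2 + g)
(B(5) + X(U, r))*26 = ((-2 + 5) + 12²)*26 = (3 + 144)*26 = 147*26 = 3822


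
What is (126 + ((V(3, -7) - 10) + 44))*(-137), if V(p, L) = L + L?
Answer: -20002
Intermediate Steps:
V(p, L) = 2*L
(126 + ((V(3, -7) - 10) + 44))*(-137) = (126 + ((2*(-7) - 10) + 44))*(-137) = (126 + ((-14 - 10) + 44))*(-137) = (126 + (-24 + 44))*(-137) = (126 + 20)*(-137) = 146*(-137) = -20002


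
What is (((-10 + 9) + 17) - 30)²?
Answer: 196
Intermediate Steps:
(((-10 + 9) + 17) - 30)² = ((-1 + 17) - 30)² = (16 - 30)² = (-14)² = 196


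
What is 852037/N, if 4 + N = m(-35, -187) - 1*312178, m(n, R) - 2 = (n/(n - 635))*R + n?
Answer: -114172958/41838119 ≈ -2.7289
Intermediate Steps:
m(n, R) = 2 + n + R*n/(-635 + n) (m(n, R) = 2 + ((n/(n - 635))*R + n) = 2 + ((n/(-635 + n))*R + n) = 2 + (R*n/(-635 + n) + n) = 2 + (n + R*n/(-635 + n)) = 2 + n + R*n/(-635 + n))
N = -41838119/134 (N = -4 + ((-1270 + (-35)² - 633*(-35) - 187*(-35))/(-635 - 35) - 1*312178) = -4 + ((-1270 + 1225 + 22155 + 6545)/(-670) - 312178) = -4 + (-1/670*28655 - 312178) = -4 + (-5731/134 - 312178) = -4 - 41837583/134 = -41838119/134 ≈ -3.1223e+5)
852037/N = 852037/(-41838119/134) = 852037*(-134/41838119) = -114172958/41838119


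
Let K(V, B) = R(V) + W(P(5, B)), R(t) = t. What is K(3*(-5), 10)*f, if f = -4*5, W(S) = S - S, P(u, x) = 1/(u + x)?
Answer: 300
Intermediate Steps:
W(S) = 0
K(V, B) = V (K(V, B) = V + 0 = V)
f = -20
K(3*(-5), 10)*f = (3*(-5))*(-20) = -15*(-20) = 300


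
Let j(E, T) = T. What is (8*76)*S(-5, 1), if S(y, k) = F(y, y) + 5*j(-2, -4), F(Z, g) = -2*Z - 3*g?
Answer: 3040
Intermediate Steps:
F(Z, g) = -3*g - 2*Z
S(y, k) = -20 - 5*y (S(y, k) = (-3*y - 2*y) + 5*(-4) = -5*y - 20 = -20 - 5*y)
(8*76)*S(-5, 1) = (8*76)*(-20 - 5*(-5)) = 608*(-20 + 25) = 608*5 = 3040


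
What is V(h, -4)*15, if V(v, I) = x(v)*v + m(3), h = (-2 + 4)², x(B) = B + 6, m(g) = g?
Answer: 645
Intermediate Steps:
x(B) = 6 + B
h = 4 (h = 2² = 4)
V(v, I) = 3 + v*(6 + v) (V(v, I) = (6 + v)*v + 3 = v*(6 + v) + 3 = 3 + v*(6 + v))
V(h, -4)*15 = (3 + 4*(6 + 4))*15 = (3 + 4*10)*15 = (3 + 40)*15 = 43*15 = 645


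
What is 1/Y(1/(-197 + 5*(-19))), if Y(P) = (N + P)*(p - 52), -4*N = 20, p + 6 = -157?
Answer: 292/314115 ≈ 0.00092960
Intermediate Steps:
p = -163 (p = -6 - 157 = -163)
N = -5 (N = -1/4*20 = -5)
Y(P) = 1075 - 215*P (Y(P) = (-5 + P)*(-163 - 52) = (-5 + P)*(-215) = 1075 - 215*P)
1/Y(1/(-197 + 5*(-19))) = 1/(1075 - 215/(-197 + 5*(-19))) = 1/(1075 - 215/(-197 - 95)) = 1/(1075 - 215/(-292)) = 1/(1075 - 215*(-1/292)) = 1/(1075 + 215/292) = 1/(314115/292) = 292/314115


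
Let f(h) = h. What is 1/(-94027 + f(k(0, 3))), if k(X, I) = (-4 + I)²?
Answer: -1/94026 ≈ -1.0635e-5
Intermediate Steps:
1/(-94027 + f(k(0, 3))) = 1/(-94027 + (-4 + 3)²) = 1/(-94027 + (-1)²) = 1/(-94027 + 1) = 1/(-94026) = -1/94026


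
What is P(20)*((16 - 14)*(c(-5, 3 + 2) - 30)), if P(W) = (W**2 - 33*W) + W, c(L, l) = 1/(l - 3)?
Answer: 14160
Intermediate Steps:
c(L, l) = 1/(-3 + l)
P(W) = W**2 - 32*W
P(20)*((16 - 14)*(c(-5, 3 + 2) - 30)) = (20*(-32 + 20))*((16 - 14)*(1/(-3 + (3 + 2)) - 30)) = (20*(-12))*(2*(1/(-3 + 5) - 30)) = -480*(1/2 - 30) = -480*(-59)/2 = -240*(-59) = 14160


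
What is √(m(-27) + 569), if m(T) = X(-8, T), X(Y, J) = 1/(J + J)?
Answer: 5*√7374/18 ≈ 23.853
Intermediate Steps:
X(Y, J) = 1/(2*J)
m(T) = 1/(2*T)
√(m(-27) + 569) = √((½)/(-27) + 569) = √((½)*(-1/27) + 569) = √(-1/54 + 569) = √(30725/54) = 5*√7374/18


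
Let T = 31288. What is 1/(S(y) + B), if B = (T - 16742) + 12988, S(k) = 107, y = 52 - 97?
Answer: 1/27641 ≈ 3.6178e-5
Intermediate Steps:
y = -45
B = 27534 (B = (31288 - 16742) + 12988 = 14546 + 12988 = 27534)
1/(S(y) + B) = 1/(107 + 27534) = 1/27641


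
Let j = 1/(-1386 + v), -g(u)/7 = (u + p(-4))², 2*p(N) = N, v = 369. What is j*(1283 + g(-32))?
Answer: 6809/1017 ≈ 6.6952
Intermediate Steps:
p(N) = N/2
g(u) = -7*(-2 + u)² (g(u) = -7*(u + (½)*(-4))² = -7*(u - 2)² = -7*(-2 + u)²)
j = -1/1017 (j = 1/(-1386 + 369) = 1/(-1017) = -1/1017 ≈ -0.00098328)
j*(1283 + g(-32)) = -(1283 - 7*(-2 - 32)²)/1017 = -(1283 - 7*(-34)²)/1017 = -(1283 - 7*1156)/1017 = -(1283 - 8092)/1017 = -1/1017*(-6809) = 6809/1017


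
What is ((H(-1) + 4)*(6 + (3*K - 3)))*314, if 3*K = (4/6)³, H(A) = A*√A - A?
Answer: 139730/27 - 27946*I/27 ≈ 5175.2 - 1035.0*I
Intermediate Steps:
H(A) = A^(3/2) - A
K = 8/81 (K = (4/6)³/3 = (4*(⅙))³/3 = (⅔)³/3 = (⅓)*(8/27) = 8/81 ≈ 0.098765)
((H(-1) + 4)*(6 + (3*K - 3)))*314 = ((((-1)^(3/2) - 1*(-1)) + 4)*(6 + (3*(8/81) - 3)))*314 = (((-I + 1) + 4)*(6 + (8/27 - 3)))*314 = (((1 - I) + 4)*(6 - 73/27))*314 = ((5 - I)*(89/27))*314 = (445/27 - 89*I/27)*314 = 139730/27 - 27946*I/27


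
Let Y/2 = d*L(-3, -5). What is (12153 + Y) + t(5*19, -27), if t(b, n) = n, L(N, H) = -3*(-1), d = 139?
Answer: 12960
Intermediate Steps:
L(N, H) = 3
Y = 834 (Y = 2*(139*3) = 2*417 = 834)
(12153 + Y) + t(5*19, -27) = (12153 + 834) - 27 = 12987 - 27 = 12960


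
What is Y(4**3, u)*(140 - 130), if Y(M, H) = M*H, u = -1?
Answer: -640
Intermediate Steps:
Y(M, H) = H*M
Y(4**3, u)*(140 - 130) = (-1*4**3)*(140 - 130) = -1*64*10 = -64*10 = -640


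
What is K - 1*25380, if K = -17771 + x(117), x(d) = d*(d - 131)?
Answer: -44789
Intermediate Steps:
x(d) = d*(-131 + d)
K = -19409 (K = -17771 + 117*(-131 + 117) = -17771 + 117*(-14) = -17771 - 1638 = -19409)
K - 1*25380 = -19409 - 1*25380 = -19409 - 25380 = -44789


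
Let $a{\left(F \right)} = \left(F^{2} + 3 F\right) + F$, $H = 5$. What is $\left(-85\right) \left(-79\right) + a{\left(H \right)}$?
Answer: $6760$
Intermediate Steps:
$a{\left(F \right)} = F^{2} + 4 F$
$\left(-85\right) \left(-79\right) + a{\left(H \right)} = \left(-85\right) \left(-79\right) + 5 \left(4 + 5\right) = 6715 + 5 \cdot 9 = 6715 + 45 = 6760$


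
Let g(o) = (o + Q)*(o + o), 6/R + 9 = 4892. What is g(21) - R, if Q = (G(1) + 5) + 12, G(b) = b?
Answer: 7998348/4883 ≈ 1638.0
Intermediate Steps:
R = 6/4883 (R = 6/(-9 + 4892) = 6/4883 ≈ 0.0012288)
Q = 18 (Q = (1 + 5) + 12 = 6 + 12 = 18)
g(o) = 2*o*(18 + o) (g(o) = (o + 18)*(o + o) = (18 + o)*(2*o) = 2*o*(18 + o))
g(21) - R = 2*21*(18 + 21) - 1*6/4883 = 2*21*39 - 6/4883 = 1638 - 6/4883 = 7998348/4883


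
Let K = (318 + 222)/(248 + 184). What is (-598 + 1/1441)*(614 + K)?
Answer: -2120685537/5764 ≈ -3.6792e+5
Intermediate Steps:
K = 5/4 (K = 540/432 = 540*(1/432) = 5/4 ≈ 1.2500)
(-598 + 1/1441)*(614 + K) = (-598 + 1/1441)*(614 + 5/4) = (-598 + 1/1441)*(2461/4) = -861717/1441*2461/4 = -2120685537/5764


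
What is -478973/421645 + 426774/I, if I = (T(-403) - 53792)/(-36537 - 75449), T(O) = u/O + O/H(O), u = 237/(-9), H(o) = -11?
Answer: 66998808659173141861/75357628976560 ≈ 8.8908e+5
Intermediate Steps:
u = -79/3 (u = 237*(-1/9) = -79/3 ≈ -26.333)
T(O) = -79/(3*O) - O/11 (T(O) = -79/(3*O) + O/(-11) = -79/(3*O) + O*(-1/11) = -79/(3*O) - O/11)
I = 357445856/744650907 (I = ((-79/3/(-403) - 1/11*(-403)) - 53792)/(-36537 - 75449) = ((-79/3*(-1/403) + 403/11) - 53792)/(-111986) = ((79/1209 + 403/11) - 53792)*(-1/111986) = (488096/13299 - 53792)*(-1/111986) = -714891712/13299*(-1/111986) = 357445856/744650907 ≈ 0.48002)
-478973/421645 + 426774/I = -478973/421645 + 426774/(357445856/744650907) = -478973*1/421645 + 426774*(744650907/357445856) = -478973/421645 + 158898823092009/178722928 = 66998808659173141861/75357628976560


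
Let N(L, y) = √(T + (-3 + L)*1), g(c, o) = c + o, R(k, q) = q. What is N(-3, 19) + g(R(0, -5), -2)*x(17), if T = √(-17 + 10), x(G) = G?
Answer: -119 + √(-6 + I*√7) ≈ -118.47 + 2.5057*I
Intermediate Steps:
T = I*√7 (T = √(-7) = I*√7 ≈ 2.6458*I)
N(L, y) = √(-3 + L + I*√7) (N(L, y) = √(I*√7 + (-3 + L)*1) = √(I*√7 + (-3 + L)) = √(-3 + L + I*√7))
N(-3, 19) + g(R(0, -5), -2)*x(17) = √(-3 - 3 + I*√7) + (-5 - 2)*17 = √(-6 + I*√7) - 7*17 = √(-6 + I*√7) - 119 = -119 + √(-6 + I*√7)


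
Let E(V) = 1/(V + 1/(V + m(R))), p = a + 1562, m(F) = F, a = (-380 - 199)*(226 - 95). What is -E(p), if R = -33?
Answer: 74320/5521009841 ≈ 1.3461e-5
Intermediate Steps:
a = -75849 (a = -579*131 = -75849)
p = -74287 (p = -75849 + 1562 = -74287)
E(V) = 1/(V + 1/(-33 + V)) (E(V) = 1/(V + 1/(V - 33)) = 1/(V + 1/(-33 + V)))
-E(p) = -(-33 - 74287)/(1 + (-74287)**2 - 33*(-74287)) = -(-74320)/(1 + 5518558369 + 2451471) = -(-74320)/5521009841 = -1*(-74320/5521009841) = 74320/5521009841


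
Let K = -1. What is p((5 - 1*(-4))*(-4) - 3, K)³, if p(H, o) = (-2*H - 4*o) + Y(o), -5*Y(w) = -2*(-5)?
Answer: 512000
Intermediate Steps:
Y(w) = -2 (Y(w) = -(-2)*(-5)/5 = -⅕*10 = -2)
p(H, o) = -2 - 4*o - 2*H (p(H, o) = (-2*H - 4*o) - 2 = (-4*o - 2*H) - 2 = -2 - 4*o - 2*H)
p((5 - 1*(-4))*(-4) - 3, K)³ = (-2 - 4*(-1) - 2*((5 - 1*(-4))*(-4) - 3))³ = (-2 + 4 - 2*((5 + 4)*(-4) - 3))³ = (-2 + 4 - 2*(9*(-4) - 3))³ = (-2 + 4 - 2*(-36 - 3))³ = (-2 + 4 - 2*(-39))³ = (-2 + 4 + 78)³ = 80³ = 512000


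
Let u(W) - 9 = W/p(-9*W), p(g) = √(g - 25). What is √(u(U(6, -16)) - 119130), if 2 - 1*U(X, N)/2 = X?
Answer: √(-263138289 - 376*√47)/47 ≈ 345.14*I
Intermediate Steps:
U(X, N) = 4 - 2*X
p(g) = √(-25 + g)
u(W) = 9 + W/√(-25 - 9*W) (u(W) = 9 + W/(√(-25 - 9*W)) = 9 + W/√(-25 - 9*W))
√(u(U(6, -16)) - 119130) = √((9 + (4 - 2*6)/√(-25 - 9*(4 - 2*6))) - 119130) = √((9 + (4 - 12)/√(-25 - 9*(4 - 12))) - 119130) = √((9 - 8/√(-25 - 9*(-8))) - 119130) = √((9 - 8/√(-25 + 72)) - 119130) = √((9 - 8*√47/47) - 119130) = √(-119121 - 8*√47/47)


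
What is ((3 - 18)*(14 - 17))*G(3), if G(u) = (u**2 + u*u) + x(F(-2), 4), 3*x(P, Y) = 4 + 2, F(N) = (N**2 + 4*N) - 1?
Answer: 900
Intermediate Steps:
F(N) = -1 + N**2 + 4*N
x(P, Y) = 2 (x(P, Y) = (4 + 2)/3 = (1/3)*6 = 2)
G(u) = 2 + 2*u**2 (G(u) = (u**2 + u*u) + 2 = (u**2 + u**2) + 2 = 2*u**2 + 2 = 2 + 2*u**2)
((3 - 18)*(14 - 17))*G(3) = ((3 - 18)*(14 - 17))*(2 + 2*3**2) = (-15*(-3))*(2 + 2*9) = 45*(2 + 18) = 45*20 = 900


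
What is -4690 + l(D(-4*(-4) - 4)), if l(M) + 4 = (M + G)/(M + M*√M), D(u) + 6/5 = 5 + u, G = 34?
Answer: -27442369/5846 + 249*√395/5846 ≈ -4693.4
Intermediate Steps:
D(u) = 19/5 + u (D(u) = -6/5 + (5 + u) = 19/5 + u)
l(M) = -4 + (34 + M)/(M + M^(3/2)) (l(M) = -4 + (M + 34)/(M + M*√M) = -4 + (34 + M)/(M + M^(3/2)))
-4690 + l(D(-4*(-4) - 4)) = -4690 + (34 - 4*(19/5 + (-4*(-4) - 4))^(3/2) - 3*(19/5 + (-4*(-4) - 4)))/((19/5 + (-4*(-4) - 4)) + (19/5 + (-4*(-4) - 4))^(3/2)) = -4690 + (34 - 4*(19/5 + (16 - 4))^(3/2) - 3*(19/5 + (16 - 4)))/((19/5 + (16 - 4)) + (19/5 + (16 - 4))^(3/2)) = -4690 + (34 - 4*(19/5 + 12)^(3/2) - 3*(19/5 + 12))/((19/5 + 12) + (19/5 + 12)^(3/2)) = -4690 + (34 - 316*√395/25 - 3*79/5)/(79/5 + (79/5)^(3/2)) = -4690 + (34 - 316*√395/25 - 237/5)/(79/5 + 79*√395/25) = -4690 + (-67/5 - 316*√395/25)/(79/5 + 79*√395/25)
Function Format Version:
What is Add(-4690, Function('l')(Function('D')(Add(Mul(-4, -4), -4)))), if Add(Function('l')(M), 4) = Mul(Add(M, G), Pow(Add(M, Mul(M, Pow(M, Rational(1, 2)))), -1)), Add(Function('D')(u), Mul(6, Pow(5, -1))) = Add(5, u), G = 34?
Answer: Add(Rational(-27442369, 5846), Mul(Rational(249, 5846), Pow(395, Rational(1, 2)))) ≈ -4693.4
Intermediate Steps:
Function('D')(u) = Add(Rational(19, 5), u) (Function('D')(u) = Add(Rational(-6, 5), Add(5, u)) = Add(Rational(19, 5), u))
Function('l')(M) = Add(-4, Mul(Pow(Add(M, Pow(M, Rational(3, 2))), -1), Add(34, M))) (Function('l')(M) = Add(-4, Mul(Add(M, 34), Pow(Add(M, Mul(M, Pow(M, Rational(1, 2)))), -1))) = Add(-4, Mul(Add(34, M), Pow(Add(M, Pow(M, Rational(3, 2))), -1))) = Add(-4, Mul(Pow(Add(M, Pow(M, Rational(3, 2))), -1), Add(34, M))))
Add(-4690, Function('l')(Function('D')(Add(Mul(-4, -4), -4)))) = Add(-4690, Mul(Pow(Add(Add(Rational(19, 5), Add(Mul(-4, -4), -4)), Pow(Add(Rational(19, 5), Add(Mul(-4, -4), -4)), Rational(3, 2))), -1), Add(34, Mul(-4, Pow(Add(Rational(19, 5), Add(Mul(-4, -4), -4)), Rational(3, 2))), Mul(-3, Add(Rational(19, 5), Add(Mul(-4, -4), -4)))))) = Add(-4690, Mul(Pow(Add(Add(Rational(19, 5), Add(16, -4)), Pow(Add(Rational(19, 5), Add(16, -4)), Rational(3, 2))), -1), Add(34, Mul(-4, Pow(Add(Rational(19, 5), Add(16, -4)), Rational(3, 2))), Mul(-3, Add(Rational(19, 5), Add(16, -4)))))) = Add(-4690, Mul(Pow(Add(Add(Rational(19, 5), 12), Pow(Add(Rational(19, 5), 12), Rational(3, 2))), -1), Add(34, Mul(-4, Pow(Add(Rational(19, 5), 12), Rational(3, 2))), Mul(-3, Add(Rational(19, 5), 12))))) = Add(-4690, Mul(Pow(Add(Rational(79, 5), Pow(Rational(79, 5), Rational(3, 2))), -1), Add(34, Mul(-4, Pow(Rational(79, 5), Rational(3, 2))), Mul(-3, Rational(79, 5))))) = Add(-4690, Mul(Pow(Add(Rational(79, 5), Mul(Rational(79, 25), Pow(395, Rational(1, 2)))), -1), Add(34, Mul(-4, Mul(Rational(79, 25), Pow(395, Rational(1, 2)))), Rational(-237, 5)))) = Add(-4690, Mul(Pow(Add(Rational(79, 5), Mul(Rational(79, 25), Pow(395, Rational(1, 2)))), -1), Add(34, Mul(Rational(-316, 25), Pow(395, Rational(1, 2))), Rational(-237, 5)))) = Add(-4690, Mul(Pow(Add(Rational(79, 5), Mul(Rational(79, 25), Pow(395, Rational(1, 2)))), -1), Add(Rational(-67, 5), Mul(Rational(-316, 25), Pow(395, Rational(1, 2))))))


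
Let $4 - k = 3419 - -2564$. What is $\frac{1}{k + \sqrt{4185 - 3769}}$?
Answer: $- \frac{5979}{35748025} - \frac{4 \sqrt{26}}{35748025} \approx -0.00016782$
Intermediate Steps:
$k = -5979$ ($k = 4 - \left(3419 - -2564\right) = 4 - \left(3419 + 2564\right) = 4 - 5983 = -5979$)
$\frac{1}{k + \sqrt{4185 - 3769}} = \frac{1}{-5979 + \sqrt{4185 - 3769}} = \frac{1}{-5979 + \sqrt{416}} = \frac{1}{-5979 + 4 \sqrt{26}}$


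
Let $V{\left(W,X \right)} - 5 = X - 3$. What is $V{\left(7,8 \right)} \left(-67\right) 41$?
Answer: $-27470$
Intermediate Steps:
$V{\left(W,X \right)} = 2 + X$ ($V{\left(W,X \right)} = 5 + \left(X - 3\right) = 5 + \left(-3 + X\right) = 2 + X$)
$V{\left(7,8 \right)} \left(-67\right) 41 = \left(2 + 8\right) \left(-67\right) 41 = 10 \left(-67\right) 41 = \left(-670\right) 41 = -27470$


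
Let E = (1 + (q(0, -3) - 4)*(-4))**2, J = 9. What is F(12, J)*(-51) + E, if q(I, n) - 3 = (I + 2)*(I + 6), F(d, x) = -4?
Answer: 2053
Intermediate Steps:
q(I, n) = 3 + (2 + I)*(6 + I) (q(I, n) = 3 + (I + 2)*(I + 6) = 3 + (2 + I)*(6 + I))
E = 1849 (E = (1 + ((15 + 0**2 + 8*0) - 4)*(-4))**2 = (1 + ((15 + 0 + 0) - 4)*(-4))**2 = (1 + (15 - 4)*(-4))**2 = (1 + 11*(-4))**2 = (1 - 44)**2 = (-43)**2 = 1849)
F(12, J)*(-51) + E = -4*(-51) + 1849 = 204 + 1849 = 2053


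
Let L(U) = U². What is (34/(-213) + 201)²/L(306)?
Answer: 1830042841/4248171684 ≈ 0.43078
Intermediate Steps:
(34/(-213) + 201)²/L(306) = (34/(-213) + 201)²/(306²) = (34*(-1/213) + 201)²/93636 = (-34/213 + 201)²*(1/93636) = (42779/213)²*(1/93636) = (1830042841/45369)*(1/93636) = 1830042841/4248171684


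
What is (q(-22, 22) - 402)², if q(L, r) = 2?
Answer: 160000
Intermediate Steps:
(q(-22, 22) - 402)² = (2 - 402)² = (-400)² = 160000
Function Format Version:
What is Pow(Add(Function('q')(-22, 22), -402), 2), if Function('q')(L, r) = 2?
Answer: 160000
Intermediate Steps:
Pow(Add(Function('q')(-22, 22), -402), 2) = Pow(Add(2, -402), 2) = Pow(-400, 2) = 160000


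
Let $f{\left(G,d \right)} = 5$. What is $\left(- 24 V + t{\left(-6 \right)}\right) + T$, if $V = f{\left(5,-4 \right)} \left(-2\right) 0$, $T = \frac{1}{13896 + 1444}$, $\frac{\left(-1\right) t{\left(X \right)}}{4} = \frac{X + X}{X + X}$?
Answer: $- \frac{61359}{15340} \approx -3.9999$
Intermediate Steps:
$t{\left(X \right)} = -4$ ($t{\left(X \right)} = - 4 \frac{X + X}{X + X} = - 4 \frac{2 X}{2 X} = - 4 \cdot 2 X \frac{1}{2 X} = \left(-4\right) 1 = -4$)
$T = \frac{1}{15340} \approx 6.5189 \cdot 10^{-5}$
$V = 0$ ($V = 5 \left(-2\right) 0 = \left(-10\right) 0 = 0$)
$\left(- 24 V + t{\left(-6 \right)}\right) + T = \left(\left(-24\right) 0 - 4\right) + \frac{1}{15340} = \left(0 - 4\right) + \frac{1}{15340} = -4 + \frac{1}{15340} = - \frac{61359}{15340}$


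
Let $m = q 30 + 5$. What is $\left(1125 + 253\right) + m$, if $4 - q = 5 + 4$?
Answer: $1233$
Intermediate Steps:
$q = -5$ ($q = 4 - \left(5 + 4\right) = 4 - 9 = -5$)
$m = -145$ ($m = \left(-5\right) 30 + 5 = -150 + 5 = -145$)
$\left(1125 + 253\right) + m = \left(1125 + 253\right) - 145 = 1378 - 145 = 1233$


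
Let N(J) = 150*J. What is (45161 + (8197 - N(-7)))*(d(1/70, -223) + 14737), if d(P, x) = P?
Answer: 28063401564/35 ≈ 8.0181e+8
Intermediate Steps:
(45161 + (8197 - N(-7)))*(d(1/70, -223) + 14737) = (45161 + (8197 - 150*(-7)))*(1/70 + 14737) = (45161 + (8197 - 1*(-1050)))*(1/70 + 14737) = (45161 + (8197 + 1050))*(1031591/70) = (45161 + 9247)*(1031591/70) = 54408*(1031591/70) = 28063401564/35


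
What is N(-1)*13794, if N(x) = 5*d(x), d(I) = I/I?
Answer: 68970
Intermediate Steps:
d(I) = 1
N(x) = 5 (N(x) = 5*1 = 5)
N(-1)*13794 = 5*13794 = 68970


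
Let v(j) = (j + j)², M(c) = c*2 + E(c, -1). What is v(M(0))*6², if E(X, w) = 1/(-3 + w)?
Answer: 9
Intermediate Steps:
M(c) = -¼ + 2*c (M(c) = c*2 + 1/(-3 - 1) = 2*c + 1/(-4) = 2*c - ¼ = -¼ + 2*c)
v(j) = 4*j² (v(j) = (2*j)² = 4*j²)
v(M(0))*6² = (4*(-¼ + 2*0)²)*6² = (4*(-¼ + 0)²)*36 = (4*(-¼)²)*36 = (4*(1/16))*36 = (¼)*36 = 9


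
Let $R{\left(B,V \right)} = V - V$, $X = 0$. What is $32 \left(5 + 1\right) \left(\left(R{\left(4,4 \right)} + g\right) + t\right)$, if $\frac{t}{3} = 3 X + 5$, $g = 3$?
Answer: $3456$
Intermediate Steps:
$R{\left(B,V \right)} = 0$
$t = 15$ ($t = 3 \left(3 \cdot 0 + 5\right) = 3 \left(0 + 5\right) = 3 \cdot 5 = 15$)
$32 \left(5 + 1\right) \left(\left(R{\left(4,4 \right)} + g\right) + t\right) = 32 \left(5 + 1\right) \left(\left(0 + 3\right) + 15\right) = 32 \cdot 6 \left(3 + 15\right) = 32 \cdot 6 \cdot 18 = 32 \cdot 108 = 3456$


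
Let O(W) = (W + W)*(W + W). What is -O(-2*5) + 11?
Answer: -389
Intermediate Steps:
O(W) = 4*W**2 (O(W) = (2*W)*(2*W) = 4*W**2)
-O(-2*5) + 11 = -4*(-2*5)**2 + 11 = -4*(-10)**2 + 11 = -4*100 + 11 = -1*400 + 11 = -400 + 11 = -389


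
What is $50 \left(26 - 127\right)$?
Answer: $-5050$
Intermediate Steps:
$50 \left(26 - 127\right) = 50 \left(-101\right) = -5050$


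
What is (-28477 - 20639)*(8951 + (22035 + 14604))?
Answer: -2239198440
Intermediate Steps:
(-28477 - 20639)*(8951 + (22035 + 14604)) = -49116*(8951 + 36639) = -49116*45590 = -2239198440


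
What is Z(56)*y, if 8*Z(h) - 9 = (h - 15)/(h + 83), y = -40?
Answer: -6460/139 ≈ -46.475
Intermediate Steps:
Z(h) = 9/8 + (-15 + h)/(8*(83 + h)) (Z(h) = 9/8 + ((h - 15)/(h + 83))/8 = 9/8 + ((-15 + h)/(83 + h))/8 = 9/8 + (-15 + h)/(8*(83 + h)))
Z(56)*y = ((366 + 5*56)/(4*(83 + 56)))*(-40) = ((¼)*(366 + 280)/139)*(-40) = ((¼)*(1/139)*646)*(-40) = (323/278)*(-40) = -6460/139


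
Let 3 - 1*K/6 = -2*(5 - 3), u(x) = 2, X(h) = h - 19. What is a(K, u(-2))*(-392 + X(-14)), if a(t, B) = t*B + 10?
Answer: -39950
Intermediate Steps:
X(h) = -19 + h
K = 42 (K = 18 - (-12)*(5 - 3) = 18 - (-12)*2 = 18 - 6*(-4) = 18 + 24 = 42)
a(t, B) = 10 + B*t (a(t, B) = B*t + 10 = 10 + B*t)
a(K, u(-2))*(-392 + X(-14)) = (10 + 2*42)*(-392 + (-19 - 14)) = (10 + 84)*(-392 - 33) = 94*(-425) = -39950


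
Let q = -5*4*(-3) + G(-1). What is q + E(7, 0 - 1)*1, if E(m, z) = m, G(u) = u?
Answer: 66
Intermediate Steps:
q = 59 (q = -5*4*(-3) - 1 = -20*(-3) - 1 = 60 - 1 = 59)
q + E(7, 0 - 1)*1 = 59 + 7*1 = 59 + 7 = 66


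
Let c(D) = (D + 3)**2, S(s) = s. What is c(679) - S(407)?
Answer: 464717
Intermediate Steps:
c(D) = (3 + D)**2
c(679) - S(407) = (3 + 679)**2 - 1*407 = 682**2 - 407 = 465124 - 407 = 464717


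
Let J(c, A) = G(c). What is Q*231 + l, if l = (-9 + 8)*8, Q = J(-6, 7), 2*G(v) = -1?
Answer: -247/2 ≈ -123.50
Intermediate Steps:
G(v) = -½ (G(v) = (½)*(-1) = -½)
J(c, A) = -½
Q = -½ ≈ -0.50000
l = -8 (l = -1*8 = -8)
Q*231 + l = -½*231 - 8 = -231/2 - 8 = -247/2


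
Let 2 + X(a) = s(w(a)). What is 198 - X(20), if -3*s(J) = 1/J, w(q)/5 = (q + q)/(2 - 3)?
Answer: 119999/600 ≈ 200.00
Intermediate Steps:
w(q) = -10*q (w(q) = 5*((q + q)/(2 - 3)) = 5*((2*q)/(-1)) = 5*((2*q)*(-1)) = 5*(-2*q) = -10*q)
s(J) = -1/(3*J)
X(a) = -2 + 1/(30*a) (X(a) = -2 - (-1/(10*a))/3 = -2 - (-1)/(30*a) = -2 + 1/(30*a))
198 - X(20) = 198 - (-2 + (1/30)/20) = 198 - (-2 + (1/30)*(1/20)) = 198 - (-2 + 1/600) = 198 - 1*(-1199/600) = 198 + 1199/600 = 119999/600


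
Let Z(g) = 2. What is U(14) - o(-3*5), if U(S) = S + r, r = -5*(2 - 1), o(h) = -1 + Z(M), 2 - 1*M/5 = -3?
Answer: 8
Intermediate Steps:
M = 25 (M = 10 - 5*(-3) = 10 + 15 = 25)
o(h) = 1 (o(h) = -1 + 2 = 1)
r = -5 (r = -5*1 = -5)
U(S) = -5 + S (U(S) = S - 5 = -5 + S)
U(14) - o(-3*5) = (-5 + 14) - 1*1 = 9 - 1 = 8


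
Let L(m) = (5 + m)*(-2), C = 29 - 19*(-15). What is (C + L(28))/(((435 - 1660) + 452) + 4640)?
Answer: 248/3867 ≈ 0.064132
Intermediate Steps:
C = 314 (C = 29 + 285 = 314)
L(m) = -10 - 2*m
(C + L(28))/(((435 - 1660) + 452) + 4640) = (314 + (-10 - 2*28))/(((435 - 1660) + 452) + 4640) = (314 + (-10 - 56))/((-1225 + 452) + 4640) = (314 - 66)/(-773 + 4640) = 248/3867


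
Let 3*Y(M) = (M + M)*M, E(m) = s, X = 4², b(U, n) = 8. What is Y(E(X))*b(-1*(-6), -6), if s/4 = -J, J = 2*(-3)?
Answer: 3072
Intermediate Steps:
J = -6
X = 16
s = 24 (s = 4*(-1*(-6)) = 4*6 = 24)
E(m) = 24
Y(M) = 2*M²/3 (Y(M) = ((M + M)*M)/3 = ((2*M)*M)/3 = (2*M²)/3 = 2*M²/3)
Y(E(X))*b(-1*(-6), -6) = ((⅔)*24²)*8 = ((⅔)*576)*8 = 384*8 = 3072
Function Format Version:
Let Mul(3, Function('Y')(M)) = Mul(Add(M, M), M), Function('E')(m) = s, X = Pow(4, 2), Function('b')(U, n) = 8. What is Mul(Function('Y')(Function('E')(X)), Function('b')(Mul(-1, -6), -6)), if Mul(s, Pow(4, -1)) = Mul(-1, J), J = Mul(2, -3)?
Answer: 3072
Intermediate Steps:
J = -6
X = 16
s = 24 (s = Mul(4, Mul(-1, -6)) = Mul(4, 6) = 24)
Function('E')(m) = 24
Function('Y')(M) = Mul(Rational(2, 3), Pow(M, 2)) (Function('Y')(M) = Mul(Rational(1, 3), Mul(Add(M, M), M)) = Mul(Rational(1, 3), Mul(Mul(2, M), M)) = Mul(Rational(1, 3), Mul(2, Pow(M, 2))) = Mul(Rational(2, 3), Pow(M, 2)))
Mul(Function('Y')(Function('E')(X)), Function('b')(Mul(-1, -6), -6)) = Mul(Mul(Rational(2, 3), Pow(24, 2)), 8) = Mul(Mul(Rational(2, 3), 576), 8) = Mul(384, 8) = 3072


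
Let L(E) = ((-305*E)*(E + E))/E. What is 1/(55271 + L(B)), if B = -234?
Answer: 1/198011 ≈ 5.0502e-6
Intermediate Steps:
L(E) = -610*E (L(E) = ((-305*E)*(2*E))/E = (-610*E²)/E = -610*E)
1/(55271 + L(B)) = 1/(55271 - 610*(-234)) = 1/(55271 + 142740) = 1/198011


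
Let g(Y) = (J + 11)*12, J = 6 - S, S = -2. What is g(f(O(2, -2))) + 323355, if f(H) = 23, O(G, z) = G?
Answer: 323583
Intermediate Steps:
J = 8 (J = 6 - 1*(-2) = 6 + 2 = 8)
g(Y) = 228 (g(Y) = (8 + 11)*12 = 19*12 = 228)
g(f(O(2, -2))) + 323355 = 228 + 323355 = 323583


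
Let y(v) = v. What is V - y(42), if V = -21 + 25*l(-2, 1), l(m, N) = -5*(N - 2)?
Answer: 62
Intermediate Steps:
l(m, N) = 10 - 5*N (l(m, N) = -5*(-2 + N) = 10 - 5*N)
V = 104 (V = -21 + 25*(10 - 5*1) = -21 + 25*(10 - 5) = -21 + 25*5 = -21 + 125 = 104)
V - y(42) = 104 - 1*42 = 104 - 42 = 62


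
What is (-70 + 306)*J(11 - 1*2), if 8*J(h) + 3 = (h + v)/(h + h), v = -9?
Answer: -177/2 ≈ -88.500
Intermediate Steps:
J(h) = -3/8 + (-9 + h)/(16*h) (J(h) = -3/8 + ((h - 9)/(h + h))/8 = -3/8 + ((-9 + h)/((2*h)))/8 = -3/8 + ((-9 + h)*(1/(2*h)))/8 = -3/8 + ((-9 + h)/(2*h))/8 = -3/8 + (-9 + h)/(16*h))
(-70 + 306)*J(11 - 1*2) = (-70 + 306)*((-9 - 5*(11 - 1*2))/(16*(11 - 1*2))) = 236*((-9 - 5*(11 - 2))/(16*(11 - 2))) = 236*((1/16)*(-9 - 5*9)/9) = 236*((1/16)*(1/9)*(-9 - 45)) = 236*((1/16)*(1/9)*(-54)) = 236*(-3/8) = -177/2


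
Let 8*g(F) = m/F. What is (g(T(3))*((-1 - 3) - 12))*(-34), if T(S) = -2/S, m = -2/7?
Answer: 204/7 ≈ 29.143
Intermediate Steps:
m = -2/7 (m = -2*1/7 = -2/7 ≈ -0.28571)
g(F) = -1/(28*F) (g(F) = (-2/(7*F))/8 = -1/(28*F))
(g(T(3))*((-1 - 3) - 12))*(-34) = ((-1/(28*((-2/3))))*((-1 - 3) - 12))*(-34) = ((-1/(28*((-2*1/3))))*(-4 - 12))*(-34) = (-1/(28*(-2/3))*(-16))*(-34) = (-1/28*(-3/2)*(-16))*(-34) = ((3/56)*(-16))*(-34) = -6/7*(-34) = 204/7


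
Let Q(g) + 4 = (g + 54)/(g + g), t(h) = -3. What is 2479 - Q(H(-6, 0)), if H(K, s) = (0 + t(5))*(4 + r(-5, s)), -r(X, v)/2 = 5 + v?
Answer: 2481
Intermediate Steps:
r(X, v) = -10 - 2*v (r(X, v) = -2*(5 + v) = -10 - 2*v)
H(K, s) = 18 + 6*s (H(K, s) = (0 - 3)*(4 + (-10 - 2*s)) = -3*(-6 - 2*s) = 18 + 6*s)
Q(g) = -4 + (54 + g)/(2*g) (Q(g) = -4 + (g + 54)/(g + g) = -4 + (54 + g)/((2*g)) = -4 + (54 + g)*(1/(2*g)) = -4 + (54 + g)/(2*g))
2479 - Q(H(-6, 0)) = 2479 - (-7/2 + 27/(18 + 6*0)) = 2479 - (-7/2 + 27/(18 + 0)) = 2479 - (-7/2 + 27/18) = 2479 - (-7/2 + 27*(1/18)) = 2479 - (-7/2 + 3/2) = 2479 - 1*(-2) = 2479 + 2 = 2481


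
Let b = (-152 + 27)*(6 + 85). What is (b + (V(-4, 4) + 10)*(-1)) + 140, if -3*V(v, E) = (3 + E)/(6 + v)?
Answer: -67463/6 ≈ -11244.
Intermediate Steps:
b = -11375 (b = -125*91 = -11375)
V(v, E) = -(3 + E)/(3*(6 + v))
(b + (V(-4, 4) + 10)*(-1)) + 140 = (-11375 + ((-3 - 1*4)/(3*(6 - 4)) + 10)*(-1)) + 140 = (-11375 + ((⅓)*(-3 - 4)/2 + 10)*(-1)) + 140 = (-11375 + ((⅓)*(½)*(-7) + 10)*(-1)) + 140 = (-11375 + (-7/6 + 10)*(-1)) + 140 = (-11375 + (53/6)*(-1)) + 140 = (-11375 - 53/6) + 140 = -68303/6 + 140 = -67463/6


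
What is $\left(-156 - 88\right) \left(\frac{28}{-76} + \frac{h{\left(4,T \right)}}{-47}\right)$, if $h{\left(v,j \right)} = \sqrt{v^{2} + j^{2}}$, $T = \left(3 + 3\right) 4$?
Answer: $\frac{1708}{19} + \frac{976 \sqrt{37}}{47} \approx 216.21$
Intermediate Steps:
$T = 24$ ($T = 6 \cdot 4 = 24$)
$h{\left(v,j \right)} = \sqrt{j^{2} + v^{2}}$
$\left(-156 - 88\right) \left(\frac{28}{-76} + \frac{h{\left(4,T \right)}}{-47}\right) = \left(-156 - 88\right) \left(\frac{28}{-76} + \frac{\sqrt{24^{2} + 4^{2}}}{-47}\right) = - 244 \left(28 \left(- \frac{1}{76}\right) + \sqrt{576 + 16} \left(- \frac{1}{47}\right)\right) = - 244 \left(- \frac{7}{19} + \sqrt{592} \left(- \frac{1}{47}\right)\right) = - 244 \left(- \frac{7}{19} + 4 \sqrt{37} \left(- \frac{1}{47}\right)\right) = - 244 \left(- \frac{7}{19} - \frac{4 \sqrt{37}}{47}\right) = \frac{1708}{19} + \frac{976 \sqrt{37}}{47}$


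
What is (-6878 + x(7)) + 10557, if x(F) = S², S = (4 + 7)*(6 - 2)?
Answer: 5615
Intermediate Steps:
S = 44 (S = 11*4 = 44)
x(F) = 1936 (x(F) = 44² = 1936)
(-6878 + x(7)) + 10557 = (-6878 + 1936) + 10557 = -4942 + 10557 = 5615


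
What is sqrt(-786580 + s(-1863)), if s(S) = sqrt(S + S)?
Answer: sqrt(-786580 + 9*I*sqrt(46)) ≈ 0.034 + 886.89*I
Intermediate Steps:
s(S) = sqrt(2)*sqrt(S) (s(S) = sqrt(2*S) = sqrt(2)*sqrt(S))
sqrt(-786580 + s(-1863)) = sqrt(-786580 + sqrt(2)*sqrt(-1863)) = sqrt(-786580 + sqrt(2)*(9*I*sqrt(23))) = sqrt(-786580 + 9*I*sqrt(46))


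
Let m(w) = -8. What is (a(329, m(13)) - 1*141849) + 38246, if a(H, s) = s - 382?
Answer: -103993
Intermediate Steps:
a(H, s) = -382 + s
(a(329, m(13)) - 1*141849) + 38246 = ((-382 - 8) - 1*141849) + 38246 = (-390 - 141849) + 38246 = -142239 + 38246 = -103993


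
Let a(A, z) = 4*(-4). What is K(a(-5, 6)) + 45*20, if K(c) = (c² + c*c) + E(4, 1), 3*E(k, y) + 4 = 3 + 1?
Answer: 1412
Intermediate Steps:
E(k, y) = 0 (E(k, y) = -4/3 + (3 + 1)/3 = -4/3 + (⅓)*4 = -4/3 + 4/3 = 0)
a(A, z) = -16
K(c) = 2*c² (K(c) = (c² + c*c) + 0 = (c² + c²) + 0 = 2*c² + 0 = 2*c²)
K(a(-5, 6)) + 45*20 = 2*(-16)² + 45*20 = 2*256 + 900 = 512 + 900 = 1412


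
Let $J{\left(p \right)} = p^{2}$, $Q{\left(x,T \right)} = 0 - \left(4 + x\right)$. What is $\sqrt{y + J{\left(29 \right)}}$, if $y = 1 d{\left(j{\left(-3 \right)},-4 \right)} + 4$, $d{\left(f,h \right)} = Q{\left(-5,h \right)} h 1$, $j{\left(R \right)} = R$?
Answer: $29$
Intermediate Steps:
$Q{\left(x,T \right)} = -4 - x$ ($Q{\left(x,T \right)} = 0 - \left(4 + x\right) = -4 - x$)
$d{\left(f,h \right)} = h$ ($d{\left(f,h \right)} = \left(-4 - -5\right) h 1 = \left(-4 + 5\right) h 1 = 1 h 1 = h 1 = h$)
$y = 0$ ($y = 1 \left(-4\right) + 4 = -4 + 4 = 0$)
$\sqrt{y + J{\left(29 \right)}} = \sqrt{0 + 29^{2}} = \sqrt{0 + 841} = \sqrt{841} = 29$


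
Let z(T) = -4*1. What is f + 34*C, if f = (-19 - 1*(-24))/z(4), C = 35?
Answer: 4755/4 ≈ 1188.8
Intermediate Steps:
z(T) = -4
f = -5/4 (f = (-19 - 1*(-24))/(-4) = (-19 + 24)*(-1/4) = 5*(-1/4) = -5/4 ≈ -1.2500)
f + 34*C = -5/4 + 34*35 = -5/4 + 1190 = 4755/4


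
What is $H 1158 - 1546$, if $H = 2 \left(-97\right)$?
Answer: $-226198$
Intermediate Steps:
$H = -194$
$H 1158 - 1546 = \left(-194\right) 1158 - 1546 = -224652 - 1546 = -226198$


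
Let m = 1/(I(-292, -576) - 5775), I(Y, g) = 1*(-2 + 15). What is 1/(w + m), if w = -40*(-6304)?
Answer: 5762/1452945919 ≈ 3.9657e-6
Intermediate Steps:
I(Y, g) = 13 (I(Y, g) = 1*13 = 13)
w = 252160
m = -1/5762 (m = 1/(13 - 5775) = 1/(-5762) = -1/5762 ≈ -0.00017355)
1/(w + m) = 1/(252160 - 1/5762) = 1/(1452945919/5762) = 5762/1452945919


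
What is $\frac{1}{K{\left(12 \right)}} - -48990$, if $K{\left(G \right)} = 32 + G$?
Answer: $\frac{2155561}{44} \approx 48990.0$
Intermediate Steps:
$\frac{1}{K{\left(12 \right)}} - -48990 = \frac{1}{32 + 12} - -48990 = \frac{1}{44} + 48990 = \frac{2155561}{44}$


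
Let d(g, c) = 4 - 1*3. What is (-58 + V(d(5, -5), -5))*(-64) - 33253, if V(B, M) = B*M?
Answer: -29221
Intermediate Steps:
d(g, c) = 1 (d(g, c) = 4 - 3 = 1)
(-58 + V(d(5, -5), -5))*(-64) - 33253 = (-58 + 1*(-5))*(-64) - 33253 = (-58 - 5)*(-64) - 33253 = -63*(-64) - 33253 = 4032 - 33253 = -29221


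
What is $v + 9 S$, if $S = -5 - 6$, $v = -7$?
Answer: $-106$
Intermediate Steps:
$S = -11$
$v + 9 S = -7 + 9 \left(-11\right) = -7 - 99 = -106$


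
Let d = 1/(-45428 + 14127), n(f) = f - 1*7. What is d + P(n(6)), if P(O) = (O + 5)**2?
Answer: 500815/31301 ≈ 16.000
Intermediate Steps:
n(f) = -7 + f (n(f) = f - 7 = -7 + f)
P(O) = (5 + O)**2
d = -1/31301 (d = 1/(-31301) = -1/31301 ≈ -3.1948e-5)
d + P(n(6)) = -1/31301 + (5 + (-7 + 6))**2 = -1/31301 + (5 - 1)**2 = -1/31301 + 4**2 = -1/31301 + 16 = 500815/31301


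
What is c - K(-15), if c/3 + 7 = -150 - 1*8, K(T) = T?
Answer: -480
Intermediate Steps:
c = -495 (c = -21 + 3*(-150 - 1*8) = -21 + 3*(-150 - 8) = -21 + 3*(-158) = -21 - 474 = -495)
c - K(-15) = -495 - 1*(-15) = -495 + 15 = -480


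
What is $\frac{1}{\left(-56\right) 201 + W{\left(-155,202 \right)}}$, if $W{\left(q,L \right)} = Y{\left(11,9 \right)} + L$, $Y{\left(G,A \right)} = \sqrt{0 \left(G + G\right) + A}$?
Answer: $- \frac{1}{11051} \approx -9.049 \cdot 10^{-5}$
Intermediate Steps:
$Y{\left(G,A \right)} = \sqrt{A}$ ($Y{\left(G,A \right)} = \sqrt{0 \cdot 2 G + A} = \sqrt{0 + A} = \sqrt{A}$)
$W{\left(q,L \right)} = 3 + L$ ($W{\left(q,L \right)} = \sqrt{9} + L = 3 + L$)
$\frac{1}{\left(-56\right) 201 + W{\left(-155,202 \right)}} = \frac{1}{\left(-56\right) 201 + \left(3 + 202\right)} = \frac{1}{-11256 + 205} = \frac{1}{-11051} = - \frac{1}{11051}$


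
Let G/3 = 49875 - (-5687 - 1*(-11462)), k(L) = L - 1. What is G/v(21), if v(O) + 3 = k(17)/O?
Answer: -2778300/47 ≈ -59113.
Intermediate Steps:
k(L) = -1 + L
v(O) = -3 + 16/O (v(O) = -3 + (-1 + 17)/O = -3 + 16/O)
G = 132300 (G = 3*(49875 - (-5687 - 1*(-11462))) = 3*(49875 - (-5687 + 11462)) = 3*(49875 - 1*5775) = 3*(49875 - 5775) = 3*44100 = 132300)
G/v(21) = 132300/(-3 + 16/21) = 132300/(-47/21) = 132300*(-21/47) = -2778300/47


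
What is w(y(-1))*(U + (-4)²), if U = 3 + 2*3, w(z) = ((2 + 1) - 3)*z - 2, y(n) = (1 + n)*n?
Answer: -50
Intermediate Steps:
y(n) = n*(1 + n)
w(z) = -2 (w(z) = (3 - 3)*z - 2 = 0*z - 2 = 0 - 2 = -2)
U = 9 (U = 3 + 6 = 9)
w(y(-1))*(U + (-4)²) = -2*(9 + (-4)²) = -2*(9 + 16) = -2*25 = -50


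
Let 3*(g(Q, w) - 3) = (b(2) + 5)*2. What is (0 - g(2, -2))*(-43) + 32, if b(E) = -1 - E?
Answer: 655/3 ≈ 218.33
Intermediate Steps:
g(Q, w) = 13/3 (g(Q, w) = 3 + (((-1 - 1*2) + 5)*2)/3 = 3 + (((-1 - 2) + 5)*2)/3 = 3 + ((-3 + 5)*2)/3 = 3 + (2*2)/3 = 3 + (⅓)*4 = 3 + 4/3 = 13/3)
(0 - g(2, -2))*(-43) + 32 = (0 - 1*13/3)*(-43) + 32 = (0 - 13/3)*(-43) + 32 = -13/3*(-43) + 32 = 559/3 + 32 = 655/3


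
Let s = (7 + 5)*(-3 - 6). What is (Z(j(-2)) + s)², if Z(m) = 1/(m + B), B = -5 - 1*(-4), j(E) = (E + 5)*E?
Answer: 573049/49 ≈ 11695.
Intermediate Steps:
j(E) = E*(5 + E) (j(E) = (5 + E)*E = E*(5 + E))
B = -1 (B = -5 + 4 = -1)
s = -108 (s = 12*(-9) = -108)
Z(m) = 1/(-1 + m) (Z(m) = 1/(m - 1) = 1/(-1 + m))
(Z(j(-2)) + s)² = (1/(-1 - 2*(5 - 2)) - 108)² = (1/(-1 - 2*3) - 108)² = (1/(-1 - 6) - 108)² = (1/(-7) - 108)² = (-⅐ - 108)² = (-757/7)² = 573049/49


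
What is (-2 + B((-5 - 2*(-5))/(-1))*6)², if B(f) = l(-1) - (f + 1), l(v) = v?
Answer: 256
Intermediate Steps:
B(f) = -2 - f (B(f) = -1 - (f + 1) = -1 - (1 + f) = -1 + (-1 - f) = -2 - f)
(-2 + B((-5 - 2*(-5))/(-1))*6)² = (-2 + (-2 - (-5 - 2*(-5))/(-1))*6)² = (-2 + (-2 - (-5 + 10)*(-1))*6)² = (-2 + (-2 - 5*(-1))*6)² = (-2 + (-2 - 1*(-5))*6)² = (-2 + (-2 + 5)*6)² = (-2 + 3*6)² = (-2 + 18)² = 16² = 256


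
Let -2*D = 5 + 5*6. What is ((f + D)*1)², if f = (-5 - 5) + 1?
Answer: 2809/4 ≈ 702.25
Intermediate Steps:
D = -35/2 (D = -(5 + 5*6)/2 = -(5 + 30)/2 = -½*35 = -35/2 ≈ -17.500)
f = -9 (f = -10 + 1 = -9)
((f + D)*1)² = ((-9 - 35/2)*1)² = (-53/2*1)² = (-53/2)² = 2809/4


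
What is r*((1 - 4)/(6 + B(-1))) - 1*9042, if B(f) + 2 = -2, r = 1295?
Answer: -21969/2 ≈ -10985.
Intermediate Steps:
B(f) = -4 (B(f) = -2 - 2 = -4)
r*((1 - 4)/(6 + B(-1))) - 1*9042 = 1295*((1 - 4)/(6 - 4)) - 1*9042 = 1295*(-3/2) - 9042 = -3885/2 - 9042 = -21969/2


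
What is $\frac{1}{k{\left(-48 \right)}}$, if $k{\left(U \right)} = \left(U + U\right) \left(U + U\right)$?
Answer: $\frac{1}{9216} \approx 0.00010851$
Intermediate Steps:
$k{\left(U \right)} = 4 U^{2}$ ($k{\left(U \right)} = 2 U 2 U = 4 U^{2}$)
$\frac{1}{k{\left(-48 \right)}} = \frac{1}{4 \left(-48\right)^{2}} = \frac{1}{4 \cdot 2304} = \frac{1}{9216}$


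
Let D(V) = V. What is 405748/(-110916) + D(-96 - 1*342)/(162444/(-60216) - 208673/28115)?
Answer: 522883063301129/13196359291167 ≈ 39.623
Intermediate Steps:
405748/(-110916) + D(-96 - 1*342)/(162444/(-60216) - 208673/28115) = 405748/(-110916) + (-96 - 1*342)/(162444/(-60216) - 208673/28115) = 405748*(-1/110916) + (-96 - 342)/(162444*(-1/60216) - 208673*1/28115) = -101437/27729 - 438/(-13537/5018 - 208673/28115) = -101437/27729 - 438/(-1427713869/141081070) = -101437/27729 - 438*(-141081070/1427713869) = -101437/27729 + 20597836220/475904623 = 522883063301129/13196359291167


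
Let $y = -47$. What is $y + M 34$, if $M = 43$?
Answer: $1415$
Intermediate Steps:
$y + M 34 = -47 + 43 \cdot 34 = -47 + 1462 = 1415$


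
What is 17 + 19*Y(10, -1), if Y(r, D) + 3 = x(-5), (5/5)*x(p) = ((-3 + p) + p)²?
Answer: 3171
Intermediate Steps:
x(p) = (-3 + 2*p)² (x(p) = ((-3 + p) + p)² = (-3 + 2*p)²)
Y(r, D) = 166 (Y(r, D) = -3 + (-3 + 2*(-5))² = -3 + (-3 - 10)² = -3 + (-13)² = -3 + 169 = 166)
17 + 19*Y(10, -1) = 17 + 19*166 = 17 + 3154 = 3171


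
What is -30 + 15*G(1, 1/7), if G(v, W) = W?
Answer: -195/7 ≈ -27.857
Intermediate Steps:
-30 + 15*G(1, 1/7) = -30 + 15/7 = -195/7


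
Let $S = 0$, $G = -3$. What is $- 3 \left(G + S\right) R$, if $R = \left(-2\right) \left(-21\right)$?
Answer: $378$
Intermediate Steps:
$R = 42$
$- 3 \left(G + S\right) R = - 3 \left(-3 + 0\right) 42 = \left(-3\right) \left(-3\right) 42 = 9 \cdot 42 = 378$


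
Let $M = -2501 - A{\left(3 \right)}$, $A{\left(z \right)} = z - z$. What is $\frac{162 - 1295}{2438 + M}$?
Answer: $\frac{1133}{63} \approx 17.984$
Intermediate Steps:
$A{\left(z \right)} = 0$
$M = -2501$ ($M = -2501 - 0 = -2501 + 0 = -2501$)
$\frac{162 - 1295}{2438 + M} = \frac{162 - 1295}{2438 - 2501} = - \frac{1133}{-63} = \left(-1133\right) \left(- \frac{1}{63}\right) = \frac{1133}{63}$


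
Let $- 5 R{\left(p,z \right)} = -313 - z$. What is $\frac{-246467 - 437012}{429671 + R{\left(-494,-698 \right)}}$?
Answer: $- \frac{683479}{429594} \approx -1.591$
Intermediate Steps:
$R{\left(p,z \right)} = \frac{313}{5} + \frac{z}{5}$ ($R{\left(p,z \right)} = - \frac{-313 - z}{5} = \frac{313}{5} + \frac{z}{5}$)
$\frac{-246467 - 437012}{429671 + R{\left(-494,-698 \right)}} = \frac{-246467 - 437012}{429671 + \left(\frac{313}{5} + \frac{1}{5} \left(-698\right)\right)} = - \frac{683479}{429671 + \left(\frac{313}{5} - \frac{698}{5}\right)} = - \frac{683479}{429671 - 77} = - \frac{683479}{429594}$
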